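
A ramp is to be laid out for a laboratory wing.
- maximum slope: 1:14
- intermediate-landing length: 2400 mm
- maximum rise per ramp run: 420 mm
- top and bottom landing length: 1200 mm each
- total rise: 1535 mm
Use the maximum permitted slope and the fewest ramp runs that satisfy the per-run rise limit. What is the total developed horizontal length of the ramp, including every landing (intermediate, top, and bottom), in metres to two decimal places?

31.09 m

At most 420 each: 1535/420 = 3.65, giving 4 ramp runs. That means 3 intermediate landings.
Horizontal run for 1535 mm of rise at 1:14 is 1535 × 14 = 21490 mm.
Intermediate landings: 3 × 2400 = 7200 mm.
Top and bottom landings: 2 × 1200 = 2400 mm.
Total = 21490 + 7200 + 2400 = 31090 mm.
= 31.09 m.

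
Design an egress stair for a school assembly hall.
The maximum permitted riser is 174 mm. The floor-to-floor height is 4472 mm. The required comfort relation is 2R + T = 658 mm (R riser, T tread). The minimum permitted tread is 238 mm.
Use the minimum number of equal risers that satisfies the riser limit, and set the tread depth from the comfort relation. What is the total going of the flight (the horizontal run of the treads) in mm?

7850 mm

At most 174 each: 4472/174 = 25.70, giving 26 risers.
R = 4472 ÷ 26 = 172 mm.
Tread T = 658 − 2 × 172 = 314 mm (≥ 238 mm).
Treads = 26 − 1 = 25; going = 25 × 314 = 7850 mm.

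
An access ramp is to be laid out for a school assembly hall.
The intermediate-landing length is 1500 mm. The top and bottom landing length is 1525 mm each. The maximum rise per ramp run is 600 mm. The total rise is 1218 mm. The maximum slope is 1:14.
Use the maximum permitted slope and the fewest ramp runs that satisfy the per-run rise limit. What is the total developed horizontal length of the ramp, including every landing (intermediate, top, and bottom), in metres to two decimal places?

23.10 m

⌈1218/600⌉ = 3 ramp runs. That means 2 intermediate landings.
Ramp run (horizontal) at 1:14: 1218 × 14 = 17052 mm.
Intermediate landings: 2 × 1500 = 3000 mm.
Top and bottom landings: 2 × 1525 = 3050 mm.
Total = 17052 + 3000 + 3050 = 23102 mm.
= 23.10 m.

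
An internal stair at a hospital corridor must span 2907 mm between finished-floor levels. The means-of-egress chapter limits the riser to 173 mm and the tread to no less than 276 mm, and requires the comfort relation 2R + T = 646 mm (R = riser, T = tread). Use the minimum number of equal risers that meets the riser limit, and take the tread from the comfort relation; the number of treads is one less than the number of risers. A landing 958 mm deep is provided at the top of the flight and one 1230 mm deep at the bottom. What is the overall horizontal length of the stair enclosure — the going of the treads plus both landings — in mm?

At most 173 each: 2907/173 = 16.80, giving 17 risers.
R = 2907 ÷ 17 = 171 mm.
Tread T = 646 − 2 × 171 = 304 mm (≥ 276 mm).
Going = (17 − 1) × 304 = 4864 mm.
Add landings: 4864 + 958 + 1230 = 7052 mm.

7052 mm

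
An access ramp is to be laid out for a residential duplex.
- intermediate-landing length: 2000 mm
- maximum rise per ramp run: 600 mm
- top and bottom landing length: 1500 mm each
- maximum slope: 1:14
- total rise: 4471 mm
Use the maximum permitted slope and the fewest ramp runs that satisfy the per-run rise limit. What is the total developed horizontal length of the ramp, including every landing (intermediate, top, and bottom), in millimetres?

4471 / 600 = 7.45, so 8 ramp runs are needed. That means 7 intermediate landings.
Horizontal run for 4471 mm of rise at 1:14 is 4471 × 14 = 62594 mm.
7 intermediate landings contribute 7 × 2000 = 14000 mm.
Top and bottom landings: 2 × 1500 = 3000 mm.
Total = 62594 + 14000 + 3000 = 79594 mm.

79594 mm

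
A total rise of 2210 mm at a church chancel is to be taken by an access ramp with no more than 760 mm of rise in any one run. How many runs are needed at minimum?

3 runs

2210 / 760 = 2.91, so 3 ramp runs are needed.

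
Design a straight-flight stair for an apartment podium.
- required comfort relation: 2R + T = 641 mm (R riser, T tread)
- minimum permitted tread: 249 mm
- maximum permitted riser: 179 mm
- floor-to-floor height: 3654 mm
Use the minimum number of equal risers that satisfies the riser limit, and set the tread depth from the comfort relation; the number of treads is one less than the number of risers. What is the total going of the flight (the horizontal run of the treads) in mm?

5860 mm

3654 / 179 = 20.41, so 21 risers are needed.
R = 3654 ÷ 21 = 174 mm.
T = 641 − 2·174 = 293 mm, which satisfies the 249 mm minimum.
Treads = 21 − 1 = 20; going = 20 × 293 = 5860 mm.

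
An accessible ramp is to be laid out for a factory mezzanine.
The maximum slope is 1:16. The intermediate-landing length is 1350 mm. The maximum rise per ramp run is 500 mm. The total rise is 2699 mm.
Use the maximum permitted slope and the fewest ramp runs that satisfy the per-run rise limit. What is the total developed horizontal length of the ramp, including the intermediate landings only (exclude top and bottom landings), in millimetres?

At most 500 each: 2699/500 = 5.40, giving 6 ramp runs. That means 5 intermediate landings.
Horizontal run for 2699 mm of rise at 1:16 is 2699 × 16 = 43184 mm.
Intermediate landings: 5 × 1350 = 6750 mm.
Developed length = 43184 + 6750 = 49934 mm.

49934 mm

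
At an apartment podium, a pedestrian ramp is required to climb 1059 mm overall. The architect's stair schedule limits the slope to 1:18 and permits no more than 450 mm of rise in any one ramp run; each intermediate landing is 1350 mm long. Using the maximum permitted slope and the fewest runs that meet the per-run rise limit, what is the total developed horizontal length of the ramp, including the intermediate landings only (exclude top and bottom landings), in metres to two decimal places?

21.76 m

⌈1059/450⌉ = 3 ramp runs. That means 2 intermediate landings.
Horizontal run for 1059 mm of rise at 1:18 is 1059 × 18 = 19062 mm.
Intermediate landings: 2 × 1350 = 2700 mm.
Developed length = 19062 + 2700 = 21762 mm.
= 21.76 m.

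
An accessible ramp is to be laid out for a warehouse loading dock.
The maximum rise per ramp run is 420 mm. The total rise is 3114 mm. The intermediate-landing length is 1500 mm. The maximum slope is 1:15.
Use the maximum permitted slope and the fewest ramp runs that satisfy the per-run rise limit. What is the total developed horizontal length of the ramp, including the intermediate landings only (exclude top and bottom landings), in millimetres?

57210 mm

3114 / 420 = 7.414 → round up to 8 ramp runs. That means 7 intermediate landings.
Horizontal run for 3114 mm of rise at 1:15 is 3114 × 15 = 46710 mm.
Intermediate landings: 7 × 1500 = 10500 mm.
Developed length = 46710 + 10500 = 57210 mm.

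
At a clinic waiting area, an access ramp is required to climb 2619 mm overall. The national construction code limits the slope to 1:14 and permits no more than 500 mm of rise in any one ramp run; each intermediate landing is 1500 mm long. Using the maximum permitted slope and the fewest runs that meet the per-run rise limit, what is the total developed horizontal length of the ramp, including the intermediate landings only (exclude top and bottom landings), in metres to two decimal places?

44.17 m

2619 / 500 = 5.24, so 6 ramp runs are needed. That means 5 intermediate landings.
Horizontal run for 2619 mm of rise at 1:14 is 2619 × 14 = 36666 mm.
Intermediate landings: 5 × 1500 = 7500 mm.
Developed length = 36666 + 7500 = 44166 mm.
= 44.17 m.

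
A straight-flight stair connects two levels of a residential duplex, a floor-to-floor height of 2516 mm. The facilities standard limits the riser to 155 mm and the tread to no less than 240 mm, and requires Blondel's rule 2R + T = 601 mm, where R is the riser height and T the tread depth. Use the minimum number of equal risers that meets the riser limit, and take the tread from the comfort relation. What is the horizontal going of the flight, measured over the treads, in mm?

⌈2516/155⌉ = 17 risers.
R = 2516 ÷ 17 = 148 mm.
From 2R + T = 601: T = 601 − 296 = 305 mm.
Treads = 17 − 1 = 16; going = 16 × 305 = 4880 mm.

4880 mm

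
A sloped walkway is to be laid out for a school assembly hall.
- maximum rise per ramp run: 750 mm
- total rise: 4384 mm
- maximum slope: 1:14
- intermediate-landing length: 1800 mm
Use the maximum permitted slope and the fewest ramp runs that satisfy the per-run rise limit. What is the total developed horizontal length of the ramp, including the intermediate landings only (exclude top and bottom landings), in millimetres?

4384 / 750 = 5.845 → round up to 6 ramp runs. That means 5 intermediate landings.
Horizontal run for 4384 mm of rise at 1:14 is 4384 × 14 = 61376 mm.
Intermediate landings: 5 × 1800 = 9000 mm.
Developed length = 61376 + 9000 = 70376 mm.

70376 mm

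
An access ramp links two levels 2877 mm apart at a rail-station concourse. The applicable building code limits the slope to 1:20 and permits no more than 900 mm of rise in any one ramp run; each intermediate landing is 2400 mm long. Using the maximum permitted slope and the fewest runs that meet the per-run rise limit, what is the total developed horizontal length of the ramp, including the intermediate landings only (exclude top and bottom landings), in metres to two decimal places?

64.74 m

2877 / 900 = 3.197 → round up to 4 ramp runs. That means 3 intermediate landings.
Horizontal run for 2877 mm of rise at 1:20 is 2877 × 20 = 57540 mm.
Intermediate landings: 3 × 2400 = 7200 mm.
Total developed length = 57540 + 7200 = 64740 mm.
= 64.74 m.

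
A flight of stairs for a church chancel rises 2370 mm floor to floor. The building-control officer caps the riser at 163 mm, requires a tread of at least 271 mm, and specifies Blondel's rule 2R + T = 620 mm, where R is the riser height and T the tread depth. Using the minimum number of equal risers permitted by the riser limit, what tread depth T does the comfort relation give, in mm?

⌈2370/163⌉ = 15 risers.
Each riser is 2370/15 = 158 mm (≤ 163 mm).
Tread T = 620 − 2 × 158 = 304 mm (≥ 271 mm).

304 mm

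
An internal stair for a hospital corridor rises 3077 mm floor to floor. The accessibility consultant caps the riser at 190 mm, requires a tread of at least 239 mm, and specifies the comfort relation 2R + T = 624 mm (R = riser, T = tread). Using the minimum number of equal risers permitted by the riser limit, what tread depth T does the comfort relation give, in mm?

⌈3077/190⌉ = 17 risers.
Riser R = 3077 / 17 = 181 mm, within the 190 mm limit.
T = 624 − 2·181 = 262 mm, which satisfies the 239 mm minimum.

262 mm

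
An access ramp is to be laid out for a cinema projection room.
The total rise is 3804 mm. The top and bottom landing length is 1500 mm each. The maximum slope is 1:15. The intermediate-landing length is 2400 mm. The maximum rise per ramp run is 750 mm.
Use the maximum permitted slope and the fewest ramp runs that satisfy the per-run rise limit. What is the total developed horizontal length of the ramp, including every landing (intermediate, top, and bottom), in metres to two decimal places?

72.06 m

3804 / 750 = 5.072 → round up to 6 ramp runs. That means 5 intermediate landings.
Horizontal run for 3804 mm of rise at 1:15 is 3804 × 15 = 57060 mm.
5 intermediate landings contribute 5 × 2400 = 12000 mm.
Top and bottom landings: 2 × 1500 = 3000 mm.
Total = 57060 + 12000 + 3000 = 72060 mm.
= 72.06 m.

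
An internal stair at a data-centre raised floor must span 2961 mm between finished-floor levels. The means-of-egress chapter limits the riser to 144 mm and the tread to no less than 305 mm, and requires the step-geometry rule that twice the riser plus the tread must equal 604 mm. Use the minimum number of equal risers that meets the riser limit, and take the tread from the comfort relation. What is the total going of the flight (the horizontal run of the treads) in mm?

6440 mm

2961 / 144 = 20.56, so 21 risers are needed.
R = 2961 ÷ 21 = 141 mm.
Tread T = 604 − 2 × 141 = 322 mm (≥ 305 mm).
21 risers give 20 treads; going = 20 × 322 = 6440 mm.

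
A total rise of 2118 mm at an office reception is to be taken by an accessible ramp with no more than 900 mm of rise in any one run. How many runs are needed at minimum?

3 runs

⌈2118/900⌉ = 3 ramp runs.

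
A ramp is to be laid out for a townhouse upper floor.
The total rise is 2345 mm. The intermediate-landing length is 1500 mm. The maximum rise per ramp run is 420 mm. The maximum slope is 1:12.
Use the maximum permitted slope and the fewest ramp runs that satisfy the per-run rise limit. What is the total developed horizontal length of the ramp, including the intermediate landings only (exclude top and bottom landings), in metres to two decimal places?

2345 / 420 = 5.583 → round up to 6 ramp runs. That means 5 intermediate landings.
Ramp run (horizontal) at 1:12: 2345 × 12 = 28140 mm.
5 intermediate landings contribute 5 × 1500 = 7500 mm.
Developed length = 28140 + 7500 = 35640 mm.
= 35.64 m.

35.64 m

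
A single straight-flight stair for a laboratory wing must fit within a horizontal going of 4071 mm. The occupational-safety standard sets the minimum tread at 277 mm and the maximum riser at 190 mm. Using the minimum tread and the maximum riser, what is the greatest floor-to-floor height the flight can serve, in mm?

Treads that fit: ⌊4071 / 277⌋ = 14.
Risers = treads + 1 = 15.
Maximum height = 15 × 190 = 2850 mm.

2850 mm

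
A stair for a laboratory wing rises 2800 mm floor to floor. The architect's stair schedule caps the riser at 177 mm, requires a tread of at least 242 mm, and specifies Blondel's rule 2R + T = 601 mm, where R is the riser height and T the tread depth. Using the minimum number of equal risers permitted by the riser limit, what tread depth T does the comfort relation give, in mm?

2800 / 177 = 15.819 → round up to 16 risers.
Each riser is 2800/16 = 175 mm (≤ 177 mm).
From 2R + T = 601: T = 601 − 350 = 251 mm.

251 mm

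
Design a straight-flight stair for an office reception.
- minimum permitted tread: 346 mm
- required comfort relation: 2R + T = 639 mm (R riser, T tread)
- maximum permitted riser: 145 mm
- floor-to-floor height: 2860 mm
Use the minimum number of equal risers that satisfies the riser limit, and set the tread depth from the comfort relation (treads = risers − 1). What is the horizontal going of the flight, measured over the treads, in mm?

At most 145 each: 2860/145 = 19.72, giving 20 risers.
R = 2860 ÷ 20 = 143 mm.
Tread T = 639 − 2 × 143 = 353 mm (≥ 346 mm).
20 risers give 19 treads; going = 19 × 353 = 6707 mm.

6707 mm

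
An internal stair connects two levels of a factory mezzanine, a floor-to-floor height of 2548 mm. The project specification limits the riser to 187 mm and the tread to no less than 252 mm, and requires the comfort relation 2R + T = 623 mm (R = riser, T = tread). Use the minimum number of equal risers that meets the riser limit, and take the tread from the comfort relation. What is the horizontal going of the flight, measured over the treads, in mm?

3367 mm

⌈2548/187⌉ = 14 risers.
Each riser is 2548/14 = 182 mm (≤ 187 mm).
T = 623 − 2·182 = 259 mm, which satisfies the 252 mm minimum.
Going = (14 − 1) × 259 = 3367 mm.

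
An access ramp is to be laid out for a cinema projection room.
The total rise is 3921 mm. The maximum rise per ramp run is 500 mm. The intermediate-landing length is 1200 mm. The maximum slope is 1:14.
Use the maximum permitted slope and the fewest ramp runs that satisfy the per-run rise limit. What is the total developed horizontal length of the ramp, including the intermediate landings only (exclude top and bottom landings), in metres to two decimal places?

3921 / 500 = 7.842 → round up to 8 ramp runs. That means 7 intermediate landings.
Ramp run (horizontal) at 1:14: 3921 × 14 = 54894 mm.
Intermediate landings: 7 × 1200 = 8400 mm.
Total developed length = 54894 + 8400 = 63294 mm.
= 63.29 m.

63.29 m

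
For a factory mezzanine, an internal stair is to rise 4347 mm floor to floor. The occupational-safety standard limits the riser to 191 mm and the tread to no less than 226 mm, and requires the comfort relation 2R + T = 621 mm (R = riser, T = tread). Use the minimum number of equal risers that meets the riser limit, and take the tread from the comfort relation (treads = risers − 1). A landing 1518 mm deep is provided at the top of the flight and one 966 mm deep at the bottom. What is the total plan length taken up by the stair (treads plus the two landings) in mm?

At most 191 each: 4347/191 = 22.76, giving 23 risers.
Each riser is 4347/23 = 189 mm (≤ 191 mm).
Tread T = 621 − 2 × 189 = 243 mm (≥ 226 mm).
23 risers give 22 treads; going = 22 × 243 = 5346 mm.
Enclosure = 5346 + 1518 + 966 = 7830 mm.

7830 mm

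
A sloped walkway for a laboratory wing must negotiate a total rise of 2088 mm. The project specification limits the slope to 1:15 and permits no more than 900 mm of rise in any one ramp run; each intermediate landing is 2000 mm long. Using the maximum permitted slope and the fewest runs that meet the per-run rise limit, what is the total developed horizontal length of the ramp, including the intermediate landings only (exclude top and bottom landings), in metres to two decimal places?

2088 / 900 = 2.320 → round up to 3 ramp runs. That means 2 intermediate landings.
Ramp run (horizontal) at 1:15: 2088 × 15 = 31320 mm.
Intermediate landings: 2 × 2000 = 4000 mm.
Total developed length = 31320 + 4000 = 35320 mm.
= 35.32 m.

35.32 m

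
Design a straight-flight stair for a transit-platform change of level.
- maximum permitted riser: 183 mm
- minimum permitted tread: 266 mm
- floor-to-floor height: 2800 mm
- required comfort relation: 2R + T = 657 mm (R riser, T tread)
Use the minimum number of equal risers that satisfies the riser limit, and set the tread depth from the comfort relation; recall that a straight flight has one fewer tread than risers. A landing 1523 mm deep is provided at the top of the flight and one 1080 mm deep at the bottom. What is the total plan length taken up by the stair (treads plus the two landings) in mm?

7208 mm

⌈2800/183⌉ = 16 risers.
R = 2800 ÷ 16 = 175 mm.
From 2R + T = 657: T = 657 − 350 = 307 mm.
Treads = 16 − 1 = 15; going = 15 × 307 = 4605 mm.
Enclosure = 4605 + 1523 + 1080 = 7208 mm.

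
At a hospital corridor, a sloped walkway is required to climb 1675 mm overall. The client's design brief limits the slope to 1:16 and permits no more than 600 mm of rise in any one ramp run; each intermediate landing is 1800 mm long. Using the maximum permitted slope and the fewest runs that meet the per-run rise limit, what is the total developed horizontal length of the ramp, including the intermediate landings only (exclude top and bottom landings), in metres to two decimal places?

⌈1675/600⌉ = 3 ramp runs. That means 2 intermediate landings.
Horizontal run for 1675 mm of rise at 1:16 is 1675 × 16 = 26800 mm.
Intermediate landings: 2 × 1800 = 3600 mm.
Total developed length = 26800 + 3600 = 30400 mm.
= 30.40 m.

30.40 m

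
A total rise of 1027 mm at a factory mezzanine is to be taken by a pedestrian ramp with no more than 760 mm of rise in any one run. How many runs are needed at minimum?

2 runs

At most 760 each: 1027/760 = 1.35, giving 2 ramp runs.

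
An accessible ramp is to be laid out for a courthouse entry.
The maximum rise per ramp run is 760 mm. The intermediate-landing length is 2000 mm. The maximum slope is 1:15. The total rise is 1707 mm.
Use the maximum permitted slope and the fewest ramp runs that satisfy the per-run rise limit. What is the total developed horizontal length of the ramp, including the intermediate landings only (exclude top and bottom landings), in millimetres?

29605 mm

At most 760 each: 1707/760 = 2.25, giving 3 ramp runs. That means 2 intermediate landings.
Ramp run (horizontal) at 1:15: 1707 × 15 = 25605 mm.
2 intermediate landings contribute 2 × 2000 = 4000 mm.
Developed length = 25605 + 4000 = 29605 mm.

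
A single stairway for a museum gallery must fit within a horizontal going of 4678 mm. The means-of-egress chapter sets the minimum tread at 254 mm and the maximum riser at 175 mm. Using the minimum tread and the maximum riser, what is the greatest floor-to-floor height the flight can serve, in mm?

3325 mm

4678 / 254 = 18.42, so 18 treads fit.
Risers = treads + 1 = 19.
Maximum height = 19 × 175 = 3325 mm.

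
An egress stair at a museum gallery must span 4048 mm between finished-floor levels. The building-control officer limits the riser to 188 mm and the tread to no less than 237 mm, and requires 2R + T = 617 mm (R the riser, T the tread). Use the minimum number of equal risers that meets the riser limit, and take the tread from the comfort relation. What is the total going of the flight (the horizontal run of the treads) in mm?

4048 / 188 = 21.532 → round up to 22 risers.
Riser R = 4048 / 22 = 184 mm, within the 188 mm limit.
From 2R + T = 617: T = 617 − 368 = 249 mm.
Going = (22 − 1) × 249 = 5229 mm.

5229 mm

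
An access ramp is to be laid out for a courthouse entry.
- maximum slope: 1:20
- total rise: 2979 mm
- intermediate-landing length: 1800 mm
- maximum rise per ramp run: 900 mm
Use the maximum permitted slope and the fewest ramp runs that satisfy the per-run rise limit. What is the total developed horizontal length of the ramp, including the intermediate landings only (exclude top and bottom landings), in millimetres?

At most 900 each: 2979/900 = 3.31, giving 4 ramp runs. That means 3 intermediate landings.
Horizontal run for 2979 mm of rise at 1:20 is 2979 × 20 = 59580 mm.
Intermediate landings: 3 × 1800 = 5400 mm.
Total developed length = 59580 + 5400 = 64980 mm.

64980 mm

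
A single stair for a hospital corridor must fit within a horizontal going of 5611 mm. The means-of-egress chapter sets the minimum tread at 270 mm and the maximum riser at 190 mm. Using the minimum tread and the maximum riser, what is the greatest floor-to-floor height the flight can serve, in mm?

Treads that fit: ⌊5611 / 270⌋ = 20.
Risers = treads + 1 = 21.
Maximum height = 21 × 190 = 3990 mm.

3990 mm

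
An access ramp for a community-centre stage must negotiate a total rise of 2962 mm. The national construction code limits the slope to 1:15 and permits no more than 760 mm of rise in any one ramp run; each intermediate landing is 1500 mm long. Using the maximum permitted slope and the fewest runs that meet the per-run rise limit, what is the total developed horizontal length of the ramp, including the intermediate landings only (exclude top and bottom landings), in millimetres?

At most 760 each: 2962/760 = 3.90, giving 4 ramp runs. That means 3 intermediate landings.
Ramp run (horizontal) at 1:15: 2962 × 15 = 44430 mm.
Intermediate landings: 3 × 1500 = 4500 mm.
Developed length = 44430 + 4500 = 48930 mm.

48930 mm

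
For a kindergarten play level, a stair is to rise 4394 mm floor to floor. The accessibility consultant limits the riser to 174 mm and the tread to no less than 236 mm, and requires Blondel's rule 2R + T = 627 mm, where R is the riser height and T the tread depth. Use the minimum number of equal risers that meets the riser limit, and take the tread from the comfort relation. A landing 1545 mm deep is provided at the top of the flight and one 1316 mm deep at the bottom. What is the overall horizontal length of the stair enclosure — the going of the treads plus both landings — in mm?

10086 mm

At most 174 each: 4394/174 = 25.25, giving 26 risers.
Each riser is 4394/26 = 169 mm (≤ 174 mm).
Tread T = 627 − 2 × 169 = 289 mm (≥ 236 mm).
Going = (26 − 1) × 289 = 7225 mm.
Enclosure = 7225 + 1545 + 1316 = 10086 mm.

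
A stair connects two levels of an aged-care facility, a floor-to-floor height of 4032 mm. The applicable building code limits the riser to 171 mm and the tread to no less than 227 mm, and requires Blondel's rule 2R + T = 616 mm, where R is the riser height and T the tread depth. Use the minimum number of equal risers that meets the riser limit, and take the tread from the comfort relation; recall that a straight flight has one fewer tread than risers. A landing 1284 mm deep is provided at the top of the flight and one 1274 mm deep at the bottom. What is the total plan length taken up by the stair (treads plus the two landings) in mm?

8998 mm

4032 / 171 = 23.579 → round up to 24 risers.
Each riser is 4032/24 = 168 mm (≤ 171 mm).
From 2R + T = 616: T = 616 − 336 = 280 mm.
24 risers give 23 treads; going = 23 × 280 = 6440 mm.
Enclosure = 6440 + 1284 + 1274 = 8998 mm.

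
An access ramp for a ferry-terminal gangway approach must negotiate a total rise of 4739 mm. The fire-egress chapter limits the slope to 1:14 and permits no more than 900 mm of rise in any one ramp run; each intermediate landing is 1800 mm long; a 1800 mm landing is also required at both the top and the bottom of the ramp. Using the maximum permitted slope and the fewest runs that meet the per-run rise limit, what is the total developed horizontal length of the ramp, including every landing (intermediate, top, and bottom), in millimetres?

⌈4739/900⌉ = 6 ramp runs. That means 5 intermediate landings.
Ramp run (horizontal) at 1:14: 4739 × 14 = 66346 mm.
5 intermediate landings contribute 5 × 1800 = 9000 mm.
Top and bottom landings: 2 × 1800 = 3600 mm.
Total = 66346 + 9000 + 3600 = 78946 mm.

78946 mm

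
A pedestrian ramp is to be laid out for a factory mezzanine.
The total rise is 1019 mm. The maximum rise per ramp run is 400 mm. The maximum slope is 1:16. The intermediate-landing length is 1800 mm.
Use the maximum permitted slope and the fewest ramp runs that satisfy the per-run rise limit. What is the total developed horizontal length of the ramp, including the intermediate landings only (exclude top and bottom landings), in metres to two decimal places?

⌈1019/400⌉ = 3 ramp runs. That means 2 intermediate landings.
Ramp run (horizontal) at 1:16: 1019 × 16 = 16304 mm.
Intermediate landings: 2 × 1800 = 3600 mm.
Developed length = 16304 + 3600 = 19904 mm.
= 19.90 m.

19.90 m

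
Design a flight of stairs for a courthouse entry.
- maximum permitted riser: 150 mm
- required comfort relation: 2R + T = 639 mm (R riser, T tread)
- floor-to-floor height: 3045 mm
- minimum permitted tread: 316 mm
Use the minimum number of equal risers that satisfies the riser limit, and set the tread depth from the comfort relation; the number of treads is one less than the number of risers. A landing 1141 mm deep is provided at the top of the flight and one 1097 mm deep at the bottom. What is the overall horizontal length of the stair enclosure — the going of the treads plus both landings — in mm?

9218 mm

At most 150 each: 3045/150 = 20.30, giving 21 risers.
Riser R = 3045 / 21 = 145 mm, within the 150 mm limit.
T = 639 − 2·145 = 349 mm, which satisfies the 316 mm minimum.
Going = (21 − 1) × 349 = 6980 mm.
Enclosure = 6980 + 1141 + 1097 = 9218 mm.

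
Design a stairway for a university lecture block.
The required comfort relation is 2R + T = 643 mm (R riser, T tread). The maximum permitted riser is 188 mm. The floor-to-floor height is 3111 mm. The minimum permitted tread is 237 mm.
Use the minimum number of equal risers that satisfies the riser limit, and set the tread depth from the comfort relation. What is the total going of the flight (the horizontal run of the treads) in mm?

4432 mm

⌈3111/188⌉ = 17 risers.
R = 3111 ÷ 17 = 183 mm.
Tread T = 643 − 2 × 183 = 277 mm (≥ 237 mm).
Going = (17 − 1) × 277 = 4432 mm.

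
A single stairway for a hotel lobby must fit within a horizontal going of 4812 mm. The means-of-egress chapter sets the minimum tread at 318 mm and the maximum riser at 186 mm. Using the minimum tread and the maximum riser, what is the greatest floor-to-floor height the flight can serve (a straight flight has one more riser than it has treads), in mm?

4812 / 318 = 15.13, so 15 treads fit.
Risers = treads + 1 = 16.
Maximum height = 16 × 186 = 2976 mm.

2976 mm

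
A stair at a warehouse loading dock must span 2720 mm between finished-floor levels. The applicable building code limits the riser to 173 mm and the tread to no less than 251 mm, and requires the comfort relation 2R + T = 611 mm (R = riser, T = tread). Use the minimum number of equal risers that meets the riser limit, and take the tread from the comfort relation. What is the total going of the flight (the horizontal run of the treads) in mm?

4065 mm

⌈2720/173⌉ = 16 risers.
Riser R = 2720 / 16 = 170 mm, within the 173 mm limit.
Tread T = 611 − 2 × 170 = 271 mm (≥ 251 mm).
Going = (16 − 1) × 271 = 4065 mm.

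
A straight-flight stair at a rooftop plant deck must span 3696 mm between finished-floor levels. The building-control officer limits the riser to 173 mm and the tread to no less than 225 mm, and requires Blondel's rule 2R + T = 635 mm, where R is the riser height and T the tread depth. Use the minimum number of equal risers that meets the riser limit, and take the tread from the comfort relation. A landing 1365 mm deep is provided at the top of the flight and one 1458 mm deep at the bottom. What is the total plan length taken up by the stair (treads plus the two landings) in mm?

9102 mm

At most 173 each: 3696/173 = 21.36, giving 22 risers.
Each riser is 3696/22 = 168 mm (≤ 173 mm).
Tread T = 635 − 2 × 168 = 299 mm (≥ 225 mm).
Going = (22 − 1) × 299 = 6279 mm.
Add landings: 6279 + 1365 + 1458 = 9102 mm.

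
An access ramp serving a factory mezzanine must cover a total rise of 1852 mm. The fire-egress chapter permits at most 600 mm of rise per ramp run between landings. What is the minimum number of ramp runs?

4 runs

At most 600 each: 1852/600 = 3.09, giving 4 ramp runs.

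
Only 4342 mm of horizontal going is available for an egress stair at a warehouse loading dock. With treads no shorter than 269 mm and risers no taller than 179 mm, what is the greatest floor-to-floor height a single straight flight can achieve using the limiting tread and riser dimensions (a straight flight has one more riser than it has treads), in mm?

3043 mm

4342 / 269 = 16.14, so 16 treads fit.
Risers = treads + 1 = 17.
Maximum height = 17 × 179 = 3043 mm.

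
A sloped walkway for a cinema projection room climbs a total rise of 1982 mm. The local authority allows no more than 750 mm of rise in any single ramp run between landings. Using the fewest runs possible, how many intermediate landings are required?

2 intermediate landings

1982 / 750 = 2.64, so 3 ramp runs are needed.
3 runs are separated by 2 intermediate landings.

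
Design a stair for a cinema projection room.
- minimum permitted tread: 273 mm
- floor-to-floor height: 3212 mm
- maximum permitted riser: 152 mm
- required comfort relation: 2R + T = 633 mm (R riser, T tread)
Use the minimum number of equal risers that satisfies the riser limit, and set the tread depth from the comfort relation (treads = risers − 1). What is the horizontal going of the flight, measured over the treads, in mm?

3212 / 152 = 21.13, so 22 risers are needed.
Riser R = 3212 / 22 = 146 mm, within the 152 mm limit.
T = 633 − 2·146 = 341 mm, which satisfies the 273 mm minimum.
Treads = 22 − 1 = 21; going = 21 × 341 = 7161 mm.

7161 mm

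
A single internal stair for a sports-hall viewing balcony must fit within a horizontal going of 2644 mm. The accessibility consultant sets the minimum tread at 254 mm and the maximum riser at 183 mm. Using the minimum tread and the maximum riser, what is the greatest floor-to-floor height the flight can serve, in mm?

2644 / 254 = 10.41, so 10 treads fit.
Risers = treads + 1 = 11.
Maximum height = 11 × 183 = 2013 mm.

2013 mm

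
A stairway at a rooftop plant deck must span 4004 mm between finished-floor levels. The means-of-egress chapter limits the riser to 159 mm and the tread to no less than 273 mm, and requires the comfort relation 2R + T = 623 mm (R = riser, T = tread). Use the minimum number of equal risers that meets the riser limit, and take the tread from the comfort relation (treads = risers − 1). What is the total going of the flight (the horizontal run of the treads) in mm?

7875 mm

At most 159 each: 4004/159 = 25.18, giving 26 risers.
R = 4004 ÷ 26 = 154 mm.
T = 623 − 2·154 = 315 mm, which satisfies the 273 mm minimum.
Treads = 26 − 1 = 25; going = 25 × 315 = 7875 mm.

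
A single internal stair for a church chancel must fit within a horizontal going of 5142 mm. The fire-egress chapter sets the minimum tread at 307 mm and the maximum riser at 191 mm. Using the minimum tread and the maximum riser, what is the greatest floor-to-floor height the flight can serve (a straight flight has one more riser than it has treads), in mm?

3247 mm

Treads that fit: ⌊5142 / 307⌋ = 16.
Risers = treads + 1 = 17.
Maximum height = 17 × 191 = 3247 mm.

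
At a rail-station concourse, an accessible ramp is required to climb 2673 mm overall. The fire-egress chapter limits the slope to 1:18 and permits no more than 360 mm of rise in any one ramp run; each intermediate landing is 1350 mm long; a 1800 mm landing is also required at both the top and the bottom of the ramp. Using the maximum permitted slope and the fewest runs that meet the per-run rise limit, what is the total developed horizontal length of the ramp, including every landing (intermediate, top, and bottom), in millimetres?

⌈2673/360⌉ = 8 ramp runs. That means 7 intermediate landings.
Ramp run (horizontal) at 1:18: 2673 × 18 = 48114 mm.
7 intermediate landings contribute 7 × 1350 = 9450 mm.
Top and bottom landings: 2 × 1800 = 3600 mm.
Total = 48114 + 9450 + 3600 = 61164 mm.

61164 mm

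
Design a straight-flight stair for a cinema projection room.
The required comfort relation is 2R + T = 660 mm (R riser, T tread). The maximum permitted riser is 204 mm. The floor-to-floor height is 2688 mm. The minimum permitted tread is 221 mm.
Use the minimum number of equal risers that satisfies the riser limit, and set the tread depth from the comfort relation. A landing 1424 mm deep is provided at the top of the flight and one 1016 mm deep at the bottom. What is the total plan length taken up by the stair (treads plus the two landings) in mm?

2688 / 204 = 13.18, so 14 risers are needed.
R = 2688 ÷ 14 = 192 mm.
T = 660 − 2·192 = 276 mm, which satisfies the 221 mm minimum.
Treads = 14 − 1 = 13; going = 13 × 276 = 3588 mm.
Enclosure = 3588 + 1424 + 1016 = 6028 mm.

6028 mm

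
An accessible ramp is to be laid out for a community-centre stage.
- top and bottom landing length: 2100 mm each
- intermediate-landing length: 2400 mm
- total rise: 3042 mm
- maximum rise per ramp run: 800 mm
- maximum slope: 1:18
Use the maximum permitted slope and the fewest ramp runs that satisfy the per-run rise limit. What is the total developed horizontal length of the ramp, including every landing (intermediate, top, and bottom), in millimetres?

3042 / 800 = 3.803 → round up to 4 ramp runs. That means 3 intermediate landings.
Horizontal run for 3042 mm of rise at 1:18 is 3042 × 18 = 54756 mm.
3 intermediate landings contribute 3 × 2400 = 7200 mm.
Top and bottom landings: 2 × 2100 = 4200 mm.
Total = 54756 + 7200 + 4200 = 66156 mm.

66156 mm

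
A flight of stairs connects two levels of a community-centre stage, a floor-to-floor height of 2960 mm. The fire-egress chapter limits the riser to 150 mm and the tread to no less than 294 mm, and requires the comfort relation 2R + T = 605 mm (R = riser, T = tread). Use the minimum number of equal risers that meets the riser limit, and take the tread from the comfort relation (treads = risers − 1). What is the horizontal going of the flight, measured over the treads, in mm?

At most 150 each: 2960/150 = 19.73, giving 20 risers.
Each riser is 2960/20 = 148 mm (≤ 150 mm).
Tread T = 605 − 2 × 148 = 309 mm (≥ 294 mm).
Treads = 20 − 1 = 19; going = 19 × 309 = 5871 mm.

5871 mm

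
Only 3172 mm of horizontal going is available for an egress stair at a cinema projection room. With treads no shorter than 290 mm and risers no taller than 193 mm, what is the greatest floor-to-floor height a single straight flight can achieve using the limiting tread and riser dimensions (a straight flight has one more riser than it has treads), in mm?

3172 / 290 = 10.94, so 10 treads fit.
Risers = treads + 1 = 11.
Maximum height = 11 × 193 = 2123 mm.

2123 mm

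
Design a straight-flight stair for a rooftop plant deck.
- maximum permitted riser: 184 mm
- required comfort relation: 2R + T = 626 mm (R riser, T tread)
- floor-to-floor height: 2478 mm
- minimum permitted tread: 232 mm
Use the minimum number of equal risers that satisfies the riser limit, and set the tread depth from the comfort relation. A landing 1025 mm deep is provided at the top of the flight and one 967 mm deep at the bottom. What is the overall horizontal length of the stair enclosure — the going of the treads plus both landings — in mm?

2478 / 184 = 13.467 → round up to 14 risers.
R = 2478 ÷ 14 = 177 mm.
Tread T = 626 − 2 × 177 = 272 mm (≥ 232 mm).
14 risers give 13 treads; going = 13 × 272 = 3536 mm.
Enclosure = 3536 + 1025 + 967 = 5528 mm.

5528 mm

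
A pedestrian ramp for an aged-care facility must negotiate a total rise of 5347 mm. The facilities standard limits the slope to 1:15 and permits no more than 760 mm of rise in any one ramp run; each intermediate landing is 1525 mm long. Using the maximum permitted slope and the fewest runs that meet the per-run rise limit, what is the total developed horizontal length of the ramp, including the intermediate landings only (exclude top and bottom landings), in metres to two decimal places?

⌈5347/760⌉ = 8 ramp runs. That means 7 intermediate landings.
Horizontal run for 5347 mm of rise at 1:15 is 5347 × 15 = 80205 mm.
7 intermediate landings contribute 7 × 1525 = 10675 mm.
Total developed length = 80205 + 10675 = 90880 mm.
= 90.88 m.

90.88 m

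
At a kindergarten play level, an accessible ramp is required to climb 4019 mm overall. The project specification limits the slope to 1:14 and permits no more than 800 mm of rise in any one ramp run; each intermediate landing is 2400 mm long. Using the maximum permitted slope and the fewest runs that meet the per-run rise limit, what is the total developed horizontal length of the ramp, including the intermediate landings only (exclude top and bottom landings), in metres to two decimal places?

At most 800 each: 4019/800 = 5.02, giving 6 ramp runs. That means 5 intermediate landings.
Horizontal run for 4019 mm of rise at 1:14 is 4019 × 14 = 56266 mm.
5 intermediate landings contribute 5 × 2400 = 12000 mm.
Total developed length = 56266 + 12000 = 68266 mm.
= 68.27 m.

68.27 m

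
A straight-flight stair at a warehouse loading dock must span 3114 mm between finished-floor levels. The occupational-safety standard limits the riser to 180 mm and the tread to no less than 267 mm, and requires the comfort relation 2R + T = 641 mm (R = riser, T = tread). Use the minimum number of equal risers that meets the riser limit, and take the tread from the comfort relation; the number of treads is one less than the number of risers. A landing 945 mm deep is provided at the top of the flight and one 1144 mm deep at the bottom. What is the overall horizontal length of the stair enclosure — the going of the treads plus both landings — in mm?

7104 mm

3114 / 180 = 17.300 → round up to 18 risers.
R = 3114 ÷ 18 = 173 mm.
T = 641 − 2·173 = 295 mm, which satisfies the 267 mm minimum.
Going = (18 − 1) × 295 = 5015 mm.
Add landings: 5015 + 945 + 1144 = 7104 mm.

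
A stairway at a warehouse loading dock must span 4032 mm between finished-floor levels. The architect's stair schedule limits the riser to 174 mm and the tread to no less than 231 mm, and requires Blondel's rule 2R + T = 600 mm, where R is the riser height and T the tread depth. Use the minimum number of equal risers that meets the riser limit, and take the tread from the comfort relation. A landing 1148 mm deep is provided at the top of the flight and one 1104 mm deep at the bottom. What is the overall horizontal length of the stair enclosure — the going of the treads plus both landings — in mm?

8324 mm

⌈4032/174⌉ = 24 risers.
Each riser is 4032/24 = 168 mm (≤ 174 mm).
T = 600 − 2·168 = 264 mm, which satisfies the 231 mm minimum.
Treads = 24 − 1 = 23; going = 23 × 264 = 6072 mm.
Add landings: 6072 + 1148 + 1104 = 8324 mm.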